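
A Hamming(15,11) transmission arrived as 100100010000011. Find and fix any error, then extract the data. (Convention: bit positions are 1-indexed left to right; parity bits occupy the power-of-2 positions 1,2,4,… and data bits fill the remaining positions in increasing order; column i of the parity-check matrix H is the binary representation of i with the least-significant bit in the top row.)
Syndrome s = H · r^T (mod 2), r = 100100010000011:
  s[0] = (101010101010101)·(100100010000011) mod 2 = 1+0+0+0+0+0+0+0+0+0+0+0+0+0+1 mod 2 = 0
  s[1] = (011001100110011)·(100100010000011) mod 2 = 0+0+0+0+0+0+0+0+0+0+0+0+0+1+1 mod 2 = 0
  s[2] = (000111100001111)·(100100010000011) mod 2 = 0+0+0+1+0+0+0+0+0+0+0+0+0+1+1 mod 2 = 1
  s[3] = (000000011111111)·(100100010000011) mod 2 = 0+0+0+0+0+0+0+1+0+0+0+0+0+1+1 mod 2 = 1
Syndrome = 0011
Column 12 of H equals this syndrome → error at bit 12 (1-indexed).
Flip bit 12: 100100010000011 → 100100010001011
Extract data bits at positions {3,5,6,7,9,10,11,12,13,14,15}: 00000001011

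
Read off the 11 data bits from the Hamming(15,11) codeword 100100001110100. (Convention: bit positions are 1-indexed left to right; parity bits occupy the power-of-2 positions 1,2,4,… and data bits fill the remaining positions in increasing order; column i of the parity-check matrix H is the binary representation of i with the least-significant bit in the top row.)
Parity bits occupy power-of-2 positions; data bits are at positions {3,5,6,7,9,10,11,12,13,14,15} (1-indexed).
Extract: c[3]=0 c[5]=0 c[6]=0 c[7]=0 c[9]=1 c[10]=1 c[11]=1 c[12]=0 c[13]=1 c[14]=0 c[15]=0
Data = 00001110100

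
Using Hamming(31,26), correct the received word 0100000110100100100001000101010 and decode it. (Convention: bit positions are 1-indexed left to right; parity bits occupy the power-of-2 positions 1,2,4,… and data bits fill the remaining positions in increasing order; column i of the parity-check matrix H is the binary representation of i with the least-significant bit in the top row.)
Syndrome s = H · r^T (mod 2), r = 0100000110100100100001000101010:
  s[0] = (1010101010101010101010101010101)·(0100000110100100100001000101010) mod 2 = 0+0+0+0+0+0+0+0+1+0+1+0+0+0+0+0+1+0+0+0+0+0+0+0+0+0+0+0+0+0+0 mod 2 = 1
  s[1] = (0110011001100110011001100110011)·(0100000110100100100001000101010) mod 2 = 0+1+0+0+0+0+0+0+0+0+1+0+0+1+0+0+0+0+0+0+0+1+0+0+0+1+0+0+0+1+0 mod 2 = 0
  s[2] = (0001111000011110000111100001111)·(0100000110100100100001000101010) mod 2 = 0+0+0+0+0+0+0+0+0+0+0+0+0+1+0+0+0+0+0+0+0+1+0+0+0+0+0+1+0+1+0 mod 2 = 0
  s[3] = (0000000111111110000000011111111)·(0100000110100100100001000101010) mod 2 = 0+0+0+0+0+0+0+1+1+0+1+0+0+1+0+0+0+0+0+0+0+0+0+0+0+1+0+1+0+1+0 mod 2 = 1
  s[4] = (0000000000000001111111111111111)·(0100000110100100100001000101010) mod 2 = 0+0+0+0+0+0+0+0+0+0+0+0+0+0+0+0+1+0+0+0+0+1+0+0+0+1+0+1+0+1+0 mod 2 = 1
Syndrome = 10011
Column 25 of H equals this syndrome → error at bit 25 (1-indexed).
Flip bit 25: 0100000110100100100001000101010 → 0100000110100100100001001101010
Extract data bits at positions {3,5,6,7,9,10,11,12,13,14,15,17,18,19,20,21,22,23,24,25,26,27,28,29,30,31}: 00001010010100001001101010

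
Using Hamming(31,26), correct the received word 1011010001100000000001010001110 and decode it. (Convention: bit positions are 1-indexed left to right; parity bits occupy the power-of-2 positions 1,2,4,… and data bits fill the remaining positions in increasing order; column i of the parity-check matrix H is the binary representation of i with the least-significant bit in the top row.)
Syndrome s = H · r^T (mod 2), r = 1011010001100000000001010001110:
  s[0] = (1010101010101010101010101010101)·(1011010001100000000001010001110) mod 2 = 1+0+1+0+0+0+0+0+0+0+1+0+0+0+0+0+0+0+0+0+0+0+0+0+0+0+0+0+1+0+0 mod 2 = 0
  s[1] = (0110011001100110011001100110011)·(1011010001100000000001010001110) mod 2 = 0+0+1+0+0+1+0+0+0+1+1+0+0+0+0+0+0+0+0+0+0+1+0+0+0+0+0+0+0+1+0 mod 2 = 0
  s[2] = (0001111000011110000111100001111)·(1011010001100000000001010001110) mod 2 = 0+0+0+1+0+1+0+0+0+0+0+0+0+0+0+0+0+0+0+0+0+1+0+0+0+0+0+1+1+1+0 mod 2 = 0
  s[3] = (0000000111111110000000011111111)·(1011010001100000000001010001110) mod 2 = 0+0+0+0+0+0+0+0+0+1+1+0+0+0+0+0+0+0+0+0+0+0+0+1+0+0+0+1+1+1+0 mod 2 = 0
  s[4] = (0000000000000001111111111111111)·(1011010001100000000001010001110) mod 2 = 0+0+0+0+0+0+0+0+0+0+0+0+0+0+0+0+0+0+0+0+0+1+0+1+0+0+0+1+1+1+0 mod 2 = 1
Syndrome = 00001
Column 16 of H equals this syndrome → error at bit 16 (1-indexed).
Flip bit 16: 1011010001100000000001010001110 → 1011010001100001000001010001110
Extract data bits at positions {3,5,6,7,9,10,11,12,13,14,15,17,18,19,20,21,22,23,24,25,26,27,28,29,30,31}: 10100110000000001010001110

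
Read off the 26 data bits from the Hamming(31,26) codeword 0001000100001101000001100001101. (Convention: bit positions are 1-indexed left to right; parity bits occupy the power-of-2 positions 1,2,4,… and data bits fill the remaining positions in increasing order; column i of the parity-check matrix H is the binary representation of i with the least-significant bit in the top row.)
Parity bits occupy power-of-2 positions; data bits are at positions {3,5,6,7,9,10,11,12,13,14,15,17,18,19,20,21,22,23,24,25,26,27,28,29,30,31} (1-indexed).
Extract: c[3]=0 c[5]=0 c[6]=0 c[7]=0 c[9]=0 c[10]=0 c[11]=0 c[12]=0 c[13]=1 c[14]=1 c[15]=0 c[17]=0 c[18]=0 c[19]=0 c[20]=0 c[21]=0 c[22]=1 c[23]=1 c[24]=0 c[25]=0 c[26]=0 c[27]=0 c[28]=1 c[29]=1 c[30]=0 c[31]=1
Data = 00000000110000001100001101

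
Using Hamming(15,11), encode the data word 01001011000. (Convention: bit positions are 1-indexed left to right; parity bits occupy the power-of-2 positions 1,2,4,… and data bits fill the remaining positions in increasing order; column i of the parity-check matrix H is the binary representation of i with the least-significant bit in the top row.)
Codeword c = d · G (mod 2), d = 01001011000:
  c[0] = d·G[:,0] = (01001011000)·(11011010101) mod 2 = 0+1+0+0+1+0+1+0+0+0+0 mod 2 = 1
  c[1] = d·G[:,1] = (01001011000)·(10110110011) mod 2 = 0+0+0+0+0+0+1+0+0+0+0 mod 2 = 1
  c[2] = d·G[:,2] = (01001011000)·(10000000000) mod 2 = 0+0+0+0+0+0+0+0+0+0+0 mod 2 = 0
  c[3] = d·G[:,3] = (01001011000)·(01110001111) mod 2 = 0+1+0+0+0+0+0+1+0+0+0 mod 2 = 0
  c[4] = d·G[:,4] = (01001011000)·(01000000000) mod 2 = 0+1+0+0+0+0+0+0+0+0+0 mod 2 = 1
  c[5] = d·G[:,5] = (01001011000)·(00100000000) mod 2 = 0+0+0+0+0+0+0+0+0+0+0 mod 2 = 0
  c[6] = d·G[:,6] = (01001011000)·(00010000000) mod 2 = 0+0+0+0+0+0+0+0+0+0+0 mod 2 = 0
  c[7] = d·G[:,7] = (01001011000)·(00001111111) mod 2 = 0+0+0+0+1+0+1+1+0+0+0 mod 2 = 1
  c[8] = d·G[:,8] = (01001011000)·(00001000000) mod 2 = 0+0+0+0+1+0+0+0+0+0+0 mod 2 = 1
  c[9] = d·G[:,9] = (01001011000)·(00000100000) mod 2 = 0+0+0+0+0+0+0+0+0+0+0 mod 2 = 0
  c[10] = d·G[:,10] = (01001011000)·(00000010000) mod 2 = 0+0+0+0+0+0+1+0+0+0+0 mod 2 = 1
  c[11] = d·G[:,11] = (01001011000)·(00000001000) mod 2 = 0+0+0+0+0+0+0+1+0+0+0 mod 2 = 1
  c[12] = d·G[:,12] = (01001011000)·(00000000100) mod 2 = 0+0+0+0+0+0+0+0+0+0+0 mod 2 = 0
  c[13] = d·G[:,13] = (01001011000)·(00000000010) mod 2 = 0+0+0+0+0+0+0+0+0+0+0 mod 2 = 0
  c[14] = d·G[:,14] = (01001011000)·(00000000001) mod 2 = 0+0+0+0+0+0+0+0+0+0+0 mod 2 = 0
Codeword = 110010011011000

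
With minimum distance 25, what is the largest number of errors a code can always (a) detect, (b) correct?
(a) Detection requires d_min ≥ e+1, so e ≤ d_min − 1 = 24.
(b) Correction requires d_min ≥ 2t+1, so t ≤ ⌊(d_min − 1)/2⌋ = ⌊24/2⌋ = 12.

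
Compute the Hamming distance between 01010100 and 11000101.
XOR = 10010001, count of 1s = 3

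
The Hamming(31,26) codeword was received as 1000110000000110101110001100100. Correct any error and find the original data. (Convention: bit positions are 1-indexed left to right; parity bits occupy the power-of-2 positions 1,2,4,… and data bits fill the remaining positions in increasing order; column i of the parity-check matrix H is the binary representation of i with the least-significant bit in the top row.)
Syndrome s = H · r^T (mod 2), r = 1000110000000110101110001100100:
  s[0] = (1010101010101010101010101010101)·(1000110000000110101110001100100) mod 2 = 1+0+0+0+1+0+0+0+0+0+0+0+0+0+1+0+1+0+1+0+1+0+0+0+1+0+0+0+1+0+0 mod 2 = 0
  s[1] = (0110011001100110011001100110011)·(1000110000000110101110001100100) mod 2 = 0+0+0+0+0+1+0+0+0+0+0+0+0+1+1+0+0+0+1+0+0+0+0+0+0+1+0+0+0+0+0 mod 2 = 1
  s[2] = (0001111000011110000111100001111)·(1000110000000110101110001100100) mod 2 = 0+0+0+0+1+1+0+0+0+0+0+0+0+1+1+0+0+0+0+1+1+0+0+0+0+0+0+0+1+0+0 mod 2 = 1
  s[3] = (0000000111111110000000011111111)·(1000110000000110101110001100100) mod 2 = 0+0+0+0+0+0+0+0+0+0+0+0+0+1+1+0+0+0+0+0+0+0+0+0+1+1+0+0+1+0+0 mod 2 = 1
  s[4] = (0000000000000001111111111111111)·(1000110000000110101110001100100) mod 2 = 0+0+0+0+0+0+0+0+0+0+0+0+0+0+0+0+1+0+1+1+1+0+0+0+1+1+0+0+1+0+0 mod 2 = 1
Syndrome = 01111
Column 30 of H equals this syndrome → error at bit 30 (1-indexed).
Flip bit 30: 1000110000000110101110001100100 → 1000110000000110101110001100110
Extract data bits at positions {3,5,6,7,9,10,11,12,13,14,15,17,18,19,20,21,22,23,24,25,26,27,28,29,30,31}: 01100000011101110001100110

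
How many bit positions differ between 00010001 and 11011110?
XOR = 11001111, count of 1s = 6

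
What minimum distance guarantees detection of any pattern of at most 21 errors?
Detecting e errors requires d_min ≥ e + 1 = 21 + 1 = 22.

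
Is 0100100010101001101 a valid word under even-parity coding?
Sum of all bits: 0+1+0+0+1+0+0+0+1+0+1+0+1+0+0+1+1+0+1 = 8; 8 mod 2 = 0. Result is 0 → valid parity.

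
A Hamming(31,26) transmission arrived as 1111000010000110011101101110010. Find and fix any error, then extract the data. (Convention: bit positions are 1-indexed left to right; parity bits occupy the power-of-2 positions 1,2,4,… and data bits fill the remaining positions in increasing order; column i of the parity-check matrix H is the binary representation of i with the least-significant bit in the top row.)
Syndrome s = H · r^T (mod 2), r = 1111000010000110011101101110010:
  s[0] = (1010101010101010101010101010101)·(1111000010000110011101101110010) mod 2 = 1+0+1+0+0+0+0+0+1+0+0+0+0+0+1+0+0+0+1+0+0+0+1+0+1+0+1+0+0+0+0 mod 2 = 0
  s[1] = (0110011001100110011001100110011)·(1111000010000110011101101110010) mod 2 = 0+1+1+0+0+0+0+0+0+0+0+0+0+1+1+0+0+1+1+0+0+1+1+0+0+1+1+0+0+1+0 mod 2 = 1
  s[2] = (0001111000011110000111100001111)·(1111000010000110011101101110010) mod 2 = 0+0+0+1+0+0+0+0+0+0+0+0+0+1+1+0+0+0+0+1+0+1+1+0+0+0+0+0+0+1+0 mod 2 = 1
  s[3] = (0000000111111110000000011111111)·(1111000010000110011101101110010) mod 2 = 0+0+0+0+0+0+0+0+1+0+0+0+0+1+1+0+0+0+0+0+0+0+0+0+1+1+1+0+0+1+0 mod 2 = 1
  s[4] = (0000000000000001111111111111111)·(1111000010000110011101101110010) mod 2 = 0+0+0+0+0+0+0+0+0+0+0+0+0+0+0+0+0+1+1+1+0+1+1+0+1+1+1+0+0+1+0 mod 2 = 1
Syndrome = 01111
Column 30 of H equals this syndrome → error at bit 30 (1-indexed).
Flip bit 30: 1111000010000110011101101110010 → 1111000010000110011101101110000
Extract data bits at positions {3,5,6,7,9,10,11,12,13,14,15,17,18,19,20,21,22,23,24,25,26,27,28,29,30,31}: 10001000011011101101110000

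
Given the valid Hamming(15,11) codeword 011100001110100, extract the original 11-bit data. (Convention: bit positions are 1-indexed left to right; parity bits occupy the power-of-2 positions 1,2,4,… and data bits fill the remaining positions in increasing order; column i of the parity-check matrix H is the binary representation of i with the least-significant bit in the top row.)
Parity bits occupy power-of-2 positions; data bits are at positions {3,5,6,7,9,10,11,12,13,14,15} (1-indexed).
Extract: c[3]=1 c[5]=0 c[6]=0 c[7]=0 c[9]=1 c[10]=1 c[11]=1 c[12]=0 c[13]=1 c[14]=0 c[15]=0
Data = 10001110100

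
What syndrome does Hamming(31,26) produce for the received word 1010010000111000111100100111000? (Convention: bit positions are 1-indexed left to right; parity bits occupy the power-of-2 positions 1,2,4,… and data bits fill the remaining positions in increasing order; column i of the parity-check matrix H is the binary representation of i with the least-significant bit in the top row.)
Syndrome s = H · r^T (mod 2), r = 1010010000111000111100100111000:
  s[0] = (1010101010101010101010101010101)·(1010010000111000111100100111000) mod 2 = 1+0+1+0+0+0+0+0+0+0+1+0+1+0+0+0+1+0+1+0+0+0+1+0+0+0+1+0+0+0+0 mod 2 = 0
  s[1] = (0110011001100110011001100110011)·(1010010000111000111100100111000) mod 2 = 0+0+1+0+0+1+0+0+0+0+1+0+0+0+0+0+0+1+1+0+0+0+1+0+0+1+1+0+0+0+0 mod 2 = 0
  s[2] = (0001111000011110000111100001111)·(1010010000111000111100100111000) mod 2 = 0+0+0+0+0+1+0+0+0+0+0+1+1+0+0+0+0+0+0+1+0+0+1+0+0+0+0+1+0+0+0 mod 2 = 0
  s[3] = (0000000111111110000000011111111)·(1010010000111000111100100111000) mod 2 = 0+0+0+0+0+0+0+0+0+0+1+1+1+0+0+0+0+0+0+0+0+0+0+0+0+1+1+1+0+0+0 mod 2 = 0
  s[4] = (0000000000000001111111111111111)·(1010010000111000111100100111000) mod 2 = 0+0+0+0+0+0+0+0+0+0+0+0+0+0+0+0+1+1+1+1+0+0+1+0+0+1+1+1+0+0+0 mod 2 = 0
Syndrome = 00000
s = 0: no error detected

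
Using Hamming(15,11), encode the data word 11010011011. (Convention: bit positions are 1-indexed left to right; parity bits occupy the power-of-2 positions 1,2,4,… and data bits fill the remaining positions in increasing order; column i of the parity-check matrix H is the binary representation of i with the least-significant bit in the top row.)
Codeword c = d · G (mod 2), d = 11010011011:
  c[0] = d·G[:,0] = (11010011011)·(11011010101) mod 2 = 1+1+0+1+0+0+1+0+0+0+1 mod 2 = 1
  c[1] = d·G[:,1] = (11010011011)·(10110110011) mod 2 = 1+0+0+1+0+0+1+0+0+1+1 mod 2 = 1
  c[2] = d·G[:,2] = (11010011011)·(10000000000) mod 2 = 1+0+0+0+0+0+0+0+0+0+0 mod 2 = 1
  c[3] = d·G[:,3] = (11010011011)·(01110001111) mod 2 = 0+1+0+1+0+0+0+1+0+1+1 mod 2 = 1
  c[4] = d·G[:,4] = (11010011011)·(01000000000) mod 2 = 0+1+0+0+0+0+0+0+0+0+0 mod 2 = 1
  c[5] = d·G[:,5] = (11010011011)·(00100000000) mod 2 = 0+0+0+0+0+0+0+0+0+0+0 mod 2 = 0
  c[6] = d·G[:,6] = (11010011011)·(00010000000) mod 2 = 0+0+0+1+0+0+0+0+0+0+0 mod 2 = 1
  c[7] = d·G[:,7] = (11010011011)·(00001111111) mod 2 = 0+0+0+0+0+0+1+1+0+1+1 mod 2 = 0
  c[8] = d·G[:,8] = (11010011011)·(00001000000) mod 2 = 0+0+0+0+0+0+0+0+0+0+0 mod 2 = 0
  c[9] = d·G[:,9] = (11010011011)·(00000100000) mod 2 = 0+0+0+0+0+0+0+0+0+0+0 mod 2 = 0
  c[10] = d·G[:,10] = (11010011011)·(00000010000) mod 2 = 0+0+0+0+0+0+1+0+0+0+0 mod 2 = 1
  c[11] = d·G[:,11] = (11010011011)·(00000001000) mod 2 = 0+0+0+0+0+0+0+1+0+0+0 mod 2 = 1
  c[12] = d·G[:,12] = (11010011011)·(00000000100) mod 2 = 0+0+0+0+0+0+0+0+0+0+0 mod 2 = 0
  c[13] = d·G[:,13] = (11010011011)·(00000000010) mod 2 = 0+0+0+0+0+0+0+0+0+1+0 mod 2 = 1
  c[14] = d·G[:,14] = (11010011011)·(00000000001) mod 2 = 0+0+0+0+0+0+0+0+0+0+1 mod 2 = 1
Codeword = 111110100011011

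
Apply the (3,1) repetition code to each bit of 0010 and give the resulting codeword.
Repeat each bit 3× and concatenate:
0→000  0→000  1→111  0→000
Codeword = 000000111000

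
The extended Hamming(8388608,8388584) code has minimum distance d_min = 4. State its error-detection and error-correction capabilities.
Detection only: up to d_min − 1 = 3 errors.
Correction: up to ⌊(d_min − 1)/2⌋ = ⌊3/2⌋ = 1 errors.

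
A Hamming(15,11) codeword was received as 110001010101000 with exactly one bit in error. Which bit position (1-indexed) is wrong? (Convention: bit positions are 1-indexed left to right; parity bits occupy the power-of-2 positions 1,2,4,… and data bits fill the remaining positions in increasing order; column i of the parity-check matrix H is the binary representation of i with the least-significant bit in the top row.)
Syndrome s = H · r^T (mod 2), r = 110001010101000:
  s[0] = (101010101010101)·(110001010101000) mod 2 = 1+0+0+0+0+0+0+0+0+0+0+0+0+0+0 mod 2 = 1
  s[1] = (011001100110011)·(110001010101000) mod 2 = 0+1+0+0+0+1+0+0+0+1+0+0+0+0+0 mod 2 = 1
  s[2] = (000111100001111)·(110001010101000) mod 2 = 0+0+0+0+0+1+0+0+0+0+0+1+0+0+0 mod 2 = 0
  s[3] = (000000011111111)·(110001010101000) mod 2 = 0+0+0+0+0+0+0+1+0+1+0+1+0+0+0 mod 2 = 1
Syndrome = 1101
Column i of H is the binary representation of i, so the syndrome is the binary index of the flipped bit.
Read s = 1101 with s[0] as LSB: 1·2^0 + 1·2^1 + 0·2^2 + 1·2^3 = 11.
Error is at bit position 11.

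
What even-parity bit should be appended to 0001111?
Sum of data bits: 0+0+0+1+1+1+1 = 4.
4 mod 2 = 0, so parity bit = 0.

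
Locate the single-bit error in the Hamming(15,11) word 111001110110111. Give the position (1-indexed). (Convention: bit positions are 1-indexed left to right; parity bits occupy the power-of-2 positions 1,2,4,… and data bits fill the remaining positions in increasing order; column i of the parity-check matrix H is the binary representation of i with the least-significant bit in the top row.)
Syndrome s = H · r^T (mod 2), r = 111001110110111:
  s[0] = (101010101010101)·(111001110110111) mod 2 = 1+0+1+0+0+0+1+0+0+0+1+0+1+0+1 mod 2 = 0
  s[1] = (011001100110011)·(111001110110111) mod 2 = 0+1+1+0+0+1+1+0+0+1+1+0+0+1+1 mod 2 = 0
  s[2] = (000111100001111)·(111001110110111) mod 2 = 0+0+0+0+0+1+1+0+0+0+0+0+1+1+1 mod 2 = 1
  s[3] = (000000011111111)·(111001110110111) mod 2 = 0+0+0+0+0+0+0+1+0+1+1+0+1+1+1 mod 2 = 0
Syndrome = 0010
Column i of H is the binary representation of i, so the syndrome is the binary index of the flipped bit.
Read s = 0010 with s[0] as LSB: 0·2^0 + 0·2^1 + 1·2^2 + 0·2^3 = 4.
Error is at bit position 4.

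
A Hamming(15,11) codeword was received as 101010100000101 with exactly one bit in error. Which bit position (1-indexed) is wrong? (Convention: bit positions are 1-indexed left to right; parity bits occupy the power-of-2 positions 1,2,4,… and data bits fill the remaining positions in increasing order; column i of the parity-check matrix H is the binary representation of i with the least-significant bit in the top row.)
Syndrome s = H · r^T (mod 2), r = 101010100000101:
  s[0] = (101010101010101)·(101010100000101) mod 2 = 1+0+1+0+1+0+1+0+0+0+0+0+1+0+1 mod 2 = 0
  s[1] = (011001100110011)·(101010100000101) mod 2 = 0+0+1+0+0+0+1+0+0+0+0+0+0+0+1 mod 2 = 1
  s[2] = (000111100001111)·(101010100000101) mod 2 = 0+0+0+0+1+0+1+0+0+0+0+0+1+0+1 mod 2 = 0
  s[3] = (000000011111111)·(101010100000101) mod 2 = 0+0+0+0+0+0+0+0+0+0+0+0+1+0+1 mod 2 = 0
Syndrome = 0100
Column i of H is the binary representation of i, so the syndrome is the binary index of the flipped bit.
Read s = 0100 with s[0] as LSB: 0·2^0 + 1·2^1 + 0·2^2 + 0·2^3 = 2.
Error is at bit position 2.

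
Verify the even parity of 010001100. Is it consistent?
Sum of all bits: 0+1+0+0+0+1+1+0+0 = 3; 3 mod 2 = 1. Result is 1 → parity error detected.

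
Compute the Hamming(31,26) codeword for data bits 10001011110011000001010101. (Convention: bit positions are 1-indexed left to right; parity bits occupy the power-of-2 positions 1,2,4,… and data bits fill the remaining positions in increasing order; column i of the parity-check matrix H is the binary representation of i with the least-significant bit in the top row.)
Codeword c = d · G (mod 2), d = 10001011110011000001010101:
  c[0] = d·G[:,0] = (10001011110011000001010101)·(11011010101101010101010101) mod 2 = 1+0+0+0+1+0+1+0+1+0+0+0+0+1+0+0+0+0+0+1+0+1+0+1+0+1 mod 2 = 1
  c[1] = d·G[:,1] = (10001011110011000001010101)·(10110110011011001100110011) mod 2 = 1+0+0+0+0+0+1+0+0+1+0+0+1+1+0+0+0+0+0+0+0+1+0+0+0+1 mod 2 = 1
  c[2] = d·G[:,2] = (10001011110011000001010101)·(10000000000000000000000000) mod 2 = 1+0+0+0+0+0+0+0+0+0+0+0+0+0+0+0+0+0+0+0+0+0+0+0+0+0 mod 2 = 1
  c[3] = d·G[:,3] = (10001011110011000001010101)·(01110001111000111100001111) mod 2 = 0+0+0+0+0+0+0+1+1+1+0+0+0+0+0+0+0+0+0+0+0+0+0+1+0+1 mod 2 = 1
  c[4] = d·G[:,4] = (10001011110011000001010101)·(01000000000000000000000000) mod 2 = 0+0+0+0+0+0+0+0+0+0+0+0+0+0+0+0+0+0+0+0+0+0+0+0+0+0 mod 2 = 0
  c[5] = d·G[:,5] = (10001011110011000001010101)·(00100000000000000000000000) mod 2 = 0+0+0+0+0+0+0+0+0+0+0+0+0+0+0+0+0+0+0+0+0+0+0+0+0+0 mod 2 = 0
  c[6] = d·G[:,6] = (10001011110011000001010101)·(00010000000000000000000000) mod 2 = 0+0+0+0+0+0+0+0+0+0+0+0+0+0+0+0+0+0+0+0+0+0+0+0+0+0 mod 2 = 0
  c[7] = d·G[:,7] = (10001011110011000001010101)·(00001111111000000011111111) mod 2 = 0+0+0+0+1+0+1+1+1+1+0+0+0+0+0+0+0+0+0+1+0+1+0+1+0+1 mod 2 = 1
  c[8] = d·G[:,8] = (10001011110011000001010101)·(00001000000000000000000000) mod 2 = 0+0+0+0+1+0+0+0+0+0+0+0+0+0+0+0+0+0+0+0+0+0+0+0+0+0 mod 2 = 1
  c[9] = d·G[:,9] = (10001011110011000001010101)·(00000100000000000000000000) mod 2 = 0+0+0+0+0+0+0+0+0+0+0+0+0+0+0+0+0+0+0+0+0+0+0+0+0+0 mod 2 = 0
  c[10] = d·G[:,10] = (10001011110011000001010101)·(00000010000000000000000000) mod 2 = 0+0+0+0+0+0+1+0+0+0+0+0+0+0+0+0+0+0+0+0+0+0+0+0+0+0 mod 2 = 1
  c[11] = d·G[:,11] = (10001011110011000001010101)·(00000001000000000000000000) mod 2 = 0+0+0+0+0+0+0+1+0+0+0+0+0+0+0+0+0+0+0+0+0+0+0+0+0+0 mod 2 = 1
  c[12] = d·G[:,12] = (10001011110011000001010101)·(00000000100000000000000000) mod 2 = 0+0+0+0+0+0+0+0+1+0+0+0+0+0+0+0+0+0+0+0+0+0+0+0+0+0 mod 2 = 1
  c[13] = d·G[:,13] = (10001011110011000001010101)·(00000000010000000000000000) mod 2 = 0+0+0+0+0+0+0+0+0+1+0+0+0+0+0+0+0+0+0+0+0+0+0+0+0+0 mod 2 = 1
  c[14] = d·G[:,14] = (10001011110011000001010101)·(00000000001000000000000000) mod 2 = 0+0+0+0+0+0+0+0+0+0+0+0+0+0+0+0+0+0+0+0+0+0+0+0+0+0 mod 2 = 0
  c[15] = d·G[:,15] = (10001011110011000001010101)·(00000000000111111111111111) mod 2 = 0+0+0+0+0+0+0+0+0+0+0+0+1+1+0+0+0+0+0+1+0+1+0+1+0+1 mod 2 = 0
  c[16] = d·G[:,16] = (10001011110011000001010101)·(00000000000100000000000000) mod 2 = 0+0+0+0+0+0+0+0+0+0+0+0+0+0+0+0+0+0+0+0+0+0+0+0+0+0 mod 2 = 0
  c[17] = d·G[:,17] = (10001011110011000001010101)·(00000000000010000000000000) mod 2 = 0+0+0+0+0+0+0+0+0+0+0+0+1+0+0+0+0+0+0+0+0+0+0+0+0+0 mod 2 = 1
  c[18] = d·G[:,18] = (10001011110011000001010101)·(00000000000001000000000000) mod 2 = 0+0+0+0+0+0+0+0+0+0+0+0+0+1+0+0+0+0+0+0+0+0+0+0+0+0 mod 2 = 1
  c[19] = d·G[:,19] = (10001011110011000001010101)·(00000000000000100000000000) mod 2 = 0+0+0+0+0+0+0+0+0+0+0+0+0+0+0+0+0+0+0+0+0+0+0+0+0+0 mod 2 = 0
  c[20] = d·G[:,20] = (10001011110011000001010101)·(00000000000000010000000000) mod 2 = 0+0+0+0+0+0+0+0+0+0+0+0+0+0+0+0+0+0+0+0+0+0+0+0+0+0 mod 2 = 0
  c[21] = d·G[:,21] = (10001011110011000001010101)·(00000000000000001000000000) mod 2 = 0+0+0+0+0+0+0+0+0+0+0+0+0+0+0+0+0+0+0+0+0+0+0+0+0+0 mod 2 = 0
  c[22] = d·G[:,22] = (10001011110011000001010101)·(00000000000000000100000000) mod 2 = 0+0+0+0+0+0+0+0+0+0+0+0+0+0+0+0+0+0+0+0+0+0+0+0+0+0 mod 2 = 0
  c[23] = d·G[:,23] = (10001011110011000001010101)·(00000000000000000010000000) mod 2 = 0+0+0+0+0+0+0+0+0+0+0+0+0+0+0+0+0+0+0+0+0+0+0+0+0+0 mod 2 = 0
  c[24] = d·G[:,24] = (10001011110011000001010101)·(00000000000000000001000000) mod 2 = 0+0+0+0+0+0+0+0+0+0+0+0+0+0+0+0+0+0+0+1+0+0+0+0+0+0 mod 2 = 1
  c[25] = d·G[:,25] = (10001011110011000001010101)·(00000000000000000000100000) mod 2 = 0+0+0+0+0+0+0+0+0+0+0+0+0+0+0+0+0+0+0+0+0+0+0+0+0+0 mod 2 = 0
  c[26] = d·G[:,26] = (10001011110011000001010101)·(00000000000000000000010000) mod 2 = 0+0+0+0+0+0+0+0+0+0+0+0+0+0+0+0+0+0+0+0+0+1+0+0+0+0 mod 2 = 1
  c[27] = d·G[:,27] = (10001011110011000001010101)·(00000000000000000000001000) mod 2 = 0+0+0+0+0+0+0+0+0+0+0+0+0+0+0+0+0+0+0+0+0+0+0+0+0+0 mod 2 = 0
  c[28] = d·G[:,28] = (10001011110011000001010101)·(00000000000000000000000100) mod 2 = 0+0+0+0+0+0+0+0+0+0+0+0+0+0+0+0+0+0+0+0+0+0+0+1+0+0 mod 2 = 1
  c[29] = d·G[:,29] = (10001011110011000001010101)·(00000000000000000000000010) mod 2 = 0+0+0+0+0+0+0+0+0+0+0+0+0+0+0+0+0+0+0+0+0+0+0+0+0+0 mod 2 = 0
  c[30] = d·G[:,30] = (10001011110011000001010101)·(00000000000000000000000001) mod 2 = 0+0+0+0+0+0+0+0+0+0+0+0+0+0+0+0+0+0+0+0+0+0+0+0+0+1 mod 2 = 1
Codeword = 1111000110111100011000001010101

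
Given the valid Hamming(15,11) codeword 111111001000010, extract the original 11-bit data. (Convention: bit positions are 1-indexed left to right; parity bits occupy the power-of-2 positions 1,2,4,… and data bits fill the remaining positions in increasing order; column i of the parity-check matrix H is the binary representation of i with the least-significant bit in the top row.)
Parity bits occupy power-of-2 positions; data bits are at positions {3,5,6,7,9,10,11,12,13,14,15} (1-indexed).
Extract: c[3]=1 c[5]=1 c[6]=1 c[7]=0 c[9]=1 c[10]=0 c[11]=0 c[12]=0 c[13]=0 c[14]=1 c[15]=0
Data = 11101000010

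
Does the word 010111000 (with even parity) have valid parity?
Sum of all bits: 0+1+0+1+1+1+0+0+0 = 4; 4 mod 2 = 0. Result is 0 → valid parity.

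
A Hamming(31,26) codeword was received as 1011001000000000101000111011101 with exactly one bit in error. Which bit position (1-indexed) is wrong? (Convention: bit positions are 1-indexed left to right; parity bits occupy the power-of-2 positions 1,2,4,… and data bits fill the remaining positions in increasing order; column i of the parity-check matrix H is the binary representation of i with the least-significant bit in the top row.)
Syndrome s = H · r^T (mod 2), r = 1011001000000000101000111011101:
  s[0] = (1010101010101010101010101010101)·(1011001000000000101000111011101) mod 2 = 1+0+1+0+0+0+1+0+0+0+0+0+0+0+0+0+1+0+1+0+0+0+1+0+1+0+1+0+1+0+1 mod 2 = 0
  s[1] = (0110011001100110011001100110011)·(1011001000000000101000111011101) mod 2 = 0+0+1+0+0+0+1+0+0+0+0+0+0+0+0+0+0+0+1+0+0+0+1+0+0+0+1+0+0+0+1 mod 2 = 0
  s[2] = (0001111000011110000111100001111)·(1011001000000000101000111011101) mod 2 = 0+0+0+1+0+0+1+0+0+0+0+0+0+0+0+0+0+0+0+0+0+0+1+0+0+0+0+1+1+0+1 mod 2 = 0
  s[3] = (0000000111111110000000011111111)·(1011001000000000101000111011101) mod 2 = 0+0+0+0+0+0+0+0+0+0+0+0+0+0+0+0+0+0+0+0+0+0+0+1+1+0+1+1+1+0+1 mod 2 = 0
  s[4] = (0000000000000001111111111111111)·(1011001000000000101000111011101) mod 2 = 0+0+0+0+0+0+0+0+0+0+0+0+0+0+0+0+1+0+1+0+0+0+1+1+1+0+1+1+1+0+1 mod 2 = 1
Syndrome = 00001
Column i of H is the binary representation of i, so the syndrome is the binary index of the flipped bit.
Read s = 00001 with s[0] as LSB: 0·2^0 + 0·2^1 + 0·2^2 + 0·2^3 + 1·2^4 = 16.
Error is at bit position 16.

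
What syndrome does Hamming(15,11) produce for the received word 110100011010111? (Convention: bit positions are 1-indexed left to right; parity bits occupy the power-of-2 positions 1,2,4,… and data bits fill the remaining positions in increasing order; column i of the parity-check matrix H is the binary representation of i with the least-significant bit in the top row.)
Syndrome s = H · r^T (mod 2), r = 110100011010111:
  s[0] = (101010101010101)·(110100011010111) mod 2 = 1+0+0+0+0+0+0+0+1+0+1+0+1+0+1 mod 2 = 1
  s[1] = (011001100110011)·(110100011010111) mod 2 = 0+1+0+0+0+0+0+0+0+0+1+0+0+1+1 mod 2 = 0
  s[2] = (000111100001111)·(110100011010111) mod 2 = 0+0+0+1+0+0+0+0+0+0+0+0+1+1+1 mod 2 = 0
  s[3] = (000000011111111)·(110100011010111) mod 2 = 0+0+0+0+0+0+0+1+1+0+1+0+1+1+1 mod 2 = 0
Syndrome = 1000
Non-zero syndrome: error at position 1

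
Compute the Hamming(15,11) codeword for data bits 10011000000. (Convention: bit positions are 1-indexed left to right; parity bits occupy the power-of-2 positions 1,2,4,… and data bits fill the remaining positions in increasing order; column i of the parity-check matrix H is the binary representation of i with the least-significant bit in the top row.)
Codeword c = d · G (mod 2), d = 10011000000:
  c[0] = d·G[:,0] = (10011000000)·(11011010101) mod 2 = 1+0+0+1+1+0+0+0+0+0+0 mod 2 = 1
  c[1] = d·G[:,1] = (10011000000)·(10110110011) mod 2 = 1+0+0+1+0+0+0+0+0+0+0 mod 2 = 0
  c[2] = d·G[:,2] = (10011000000)·(10000000000) mod 2 = 1+0+0+0+0+0+0+0+0+0+0 mod 2 = 1
  c[3] = d·G[:,3] = (10011000000)·(01110001111) mod 2 = 0+0+0+1+0+0+0+0+0+0+0 mod 2 = 1
  c[4] = d·G[:,4] = (10011000000)·(01000000000) mod 2 = 0+0+0+0+0+0+0+0+0+0+0 mod 2 = 0
  c[5] = d·G[:,5] = (10011000000)·(00100000000) mod 2 = 0+0+0+0+0+0+0+0+0+0+0 mod 2 = 0
  c[6] = d·G[:,6] = (10011000000)·(00010000000) mod 2 = 0+0+0+1+0+0+0+0+0+0+0 mod 2 = 1
  c[7] = d·G[:,7] = (10011000000)·(00001111111) mod 2 = 0+0+0+0+1+0+0+0+0+0+0 mod 2 = 1
  c[8] = d·G[:,8] = (10011000000)·(00001000000) mod 2 = 0+0+0+0+1+0+0+0+0+0+0 mod 2 = 1
  c[9] = d·G[:,9] = (10011000000)·(00000100000) mod 2 = 0+0+0+0+0+0+0+0+0+0+0 mod 2 = 0
  c[10] = d·G[:,10] = (10011000000)·(00000010000) mod 2 = 0+0+0+0+0+0+0+0+0+0+0 mod 2 = 0
  c[11] = d·G[:,11] = (10011000000)·(00000001000) mod 2 = 0+0+0+0+0+0+0+0+0+0+0 mod 2 = 0
  c[12] = d·G[:,12] = (10011000000)·(00000000100) mod 2 = 0+0+0+0+0+0+0+0+0+0+0 mod 2 = 0
  c[13] = d·G[:,13] = (10011000000)·(00000000010) mod 2 = 0+0+0+0+0+0+0+0+0+0+0 mod 2 = 0
  c[14] = d·G[:,14] = (10011000000)·(00000000001) mod 2 = 0+0+0+0+0+0+0+0+0+0+0 mod 2 = 0
Codeword = 101100111000000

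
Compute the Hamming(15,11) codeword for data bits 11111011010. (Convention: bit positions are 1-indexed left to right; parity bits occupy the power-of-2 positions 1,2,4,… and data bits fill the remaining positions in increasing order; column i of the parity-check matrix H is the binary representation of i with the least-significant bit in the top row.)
Codeword c = d · G (mod 2), d = 11111011010:
  c[0] = d·G[:,0] = (11111011010)·(11011010101) mod 2 = 1+1+0+1+1+0+1+0+0+0+0 mod 2 = 1
  c[1] = d·G[:,1] = (11111011010)·(10110110011) mod 2 = 1+0+1+1+0+0+1+0+0+1+0 mod 2 = 1
  c[2] = d·G[:,2] = (11111011010)·(10000000000) mod 2 = 1+0+0+0+0+0+0+0+0+0+0 mod 2 = 1
  c[3] = d·G[:,3] = (11111011010)·(01110001111) mod 2 = 0+1+1+1+0+0+0+1+0+1+0 mod 2 = 1
  c[4] = d·G[:,4] = (11111011010)·(01000000000) mod 2 = 0+1+0+0+0+0+0+0+0+0+0 mod 2 = 1
  c[5] = d·G[:,5] = (11111011010)·(00100000000) mod 2 = 0+0+1+0+0+0+0+0+0+0+0 mod 2 = 1
  c[6] = d·G[:,6] = (11111011010)·(00010000000) mod 2 = 0+0+0+1+0+0+0+0+0+0+0 mod 2 = 1
  c[7] = d·G[:,7] = (11111011010)·(00001111111) mod 2 = 0+0+0+0+1+0+1+1+0+1+0 mod 2 = 0
  c[8] = d·G[:,8] = (11111011010)·(00001000000) mod 2 = 0+0+0+0+1+0+0+0+0+0+0 mod 2 = 1
  c[9] = d·G[:,9] = (11111011010)·(00000100000) mod 2 = 0+0+0+0+0+0+0+0+0+0+0 mod 2 = 0
  c[10] = d·G[:,10] = (11111011010)·(00000010000) mod 2 = 0+0+0+0+0+0+1+0+0+0+0 mod 2 = 1
  c[11] = d·G[:,11] = (11111011010)·(00000001000) mod 2 = 0+0+0+0+0+0+0+1+0+0+0 mod 2 = 1
  c[12] = d·G[:,12] = (11111011010)·(00000000100) mod 2 = 0+0+0+0+0+0+0+0+0+0+0 mod 2 = 0
  c[13] = d·G[:,13] = (11111011010)·(00000000010) mod 2 = 0+0+0+0+0+0+0+0+0+1+0 mod 2 = 1
  c[14] = d·G[:,14] = (11111011010)·(00000000001) mod 2 = 0+0+0+0+0+0+0+0+0+0+0 mod 2 = 0
Codeword = 111111101011010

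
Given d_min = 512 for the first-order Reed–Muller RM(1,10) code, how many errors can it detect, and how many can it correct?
Detection only: up to d_min − 1 = 511 errors.
Correction: up to ⌊(d_min − 1)/2⌋ = ⌊511/2⌋ = 255 errors.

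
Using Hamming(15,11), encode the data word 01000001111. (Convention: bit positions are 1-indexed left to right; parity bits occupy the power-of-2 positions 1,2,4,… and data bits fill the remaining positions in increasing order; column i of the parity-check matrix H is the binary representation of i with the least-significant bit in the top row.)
Codeword c = d · G (mod 2), d = 01000001111:
  c[0] = d·G[:,0] = (01000001111)·(11011010101) mod 2 = 0+1+0+0+0+0+0+0+1+0+1 mod 2 = 1
  c[1] = d·G[:,1] = (01000001111)·(10110110011) mod 2 = 0+0+0+0+0+0+0+0+0+1+1 mod 2 = 0
  c[2] = d·G[:,2] = (01000001111)·(10000000000) mod 2 = 0+0+0+0+0+0+0+0+0+0+0 mod 2 = 0
  c[3] = d·G[:,3] = (01000001111)·(01110001111) mod 2 = 0+1+0+0+0+0+0+1+1+1+1 mod 2 = 1
  c[4] = d·G[:,4] = (01000001111)·(01000000000) mod 2 = 0+1+0+0+0+0+0+0+0+0+0 mod 2 = 1
  c[5] = d·G[:,5] = (01000001111)·(00100000000) mod 2 = 0+0+0+0+0+0+0+0+0+0+0 mod 2 = 0
  c[6] = d·G[:,6] = (01000001111)·(00010000000) mod 2 = 0+0+0+0+0+0+0+0+0+0+0 mod 2 = 0
  c[7] = d·G[:,7] = (01000001111)·(00001111111) mod 2 = 0+0+0+0+0+0+0+1+1+1+1 mod 2 = 0
  c[8] = d·G[:,8] = (01000001111)·(00001000000) mod 2 = 0+0+0+0+0+0+0+0+0+0+0 mod 2 = 0
  c[9] = d·G[:,9] = (01000001111)·(00000100000) mod 2 = 0+0+0+0+0+0+0+0+0+0+0 mod 2 = 0
  c[10] = d·G[:,10] = (01000001111)·(00000010000) mod 2 = 0+0+0+0+0+0+0+0+0+0+0 mod 2 = 0
  c[11] = d·G[:,11] = (01000001111)·(00000001000) mod 2 = 0+0+0+0+0+0+0+1+0+0+0 mod 2 = 1
  c[12] = d·G[:,12] = (01000001111)·(00000000100) mod 2 = 0+0+0+0+0+0+0+0+1+0+0 mod 2 = 1
  c[13] = d·G[:,13] = (01000001111)·(00000000010) mod 2 = 0+0+0+0+0+0+0+0+0+1+0 mod 2 = 1
  c[14] = d·G[:,14] = (01000001111)·(00000000001) mod 2 = 0+0+0+0+0+0+0+0+0+0+1 mod 2 = 1
Codeword = 100110000001111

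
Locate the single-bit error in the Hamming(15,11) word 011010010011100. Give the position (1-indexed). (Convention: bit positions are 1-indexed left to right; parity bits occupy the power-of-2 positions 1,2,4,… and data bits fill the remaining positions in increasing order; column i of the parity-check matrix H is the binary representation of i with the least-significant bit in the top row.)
Syndrome s = H · r^T (mod 2), r = 011010010011100:
  s[0] = (101010101010101)·(011010010011100) mod 2 = 0+0+1+0+1+0+0+0+0+0+1+0+1+0+0 mod 2 = 0
  s[1] = (011001100110011)·(011010010011100) mod 2 = 0+1+1+0+0+0+0+0+0+0+1+0+0+0+0 mod 2 = 1
  s[2] = (000111100001111)·(011010010011100) mod 2 = 0+0+0+0+1+0+0+0+0+0+0+1+1+0+0 mod 2 = 1
  s[3] = (000000011111111)·(011010010011100) mod 2 = 0+0+0+0+0+0+0+1+0+0+1+1+1+0+0 mod 2 = 0
Syndrome = 0110
Column i of H is the binary representation of i, so the syndrome is the binary index of the flipped bit.
Read s = 0110 with s[0] as LSB: 0·2^0 + 1·2^1 + 1·2^2 + 0·2^3 = 6.
Error is at bit position 6.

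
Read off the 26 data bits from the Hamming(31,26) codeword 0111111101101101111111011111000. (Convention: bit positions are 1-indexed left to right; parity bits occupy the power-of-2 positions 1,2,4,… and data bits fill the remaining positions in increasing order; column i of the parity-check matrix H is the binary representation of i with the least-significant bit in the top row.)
Parity bits occupy power-of-2 positions; data bits are at positions {3,5,6,7,9,10,11,12,13,14,15,17,18,19,20,21,22,23,24,25,26,27,28,29,30,31} (1-indexed).
Extract: c[3]=1 c[5]=1 c[6]=1 c[7]=1 c[9]=0 c[10]=1 c[11]=1 c[12]=0 c[13]=1 c[14]=1 c[15]=0 c[17]=1 c[18]=1 c[19]=1 c[20]=1 c[21]=1 c[22]=1 c[23]=0 c[24]=1 c[25]=1 c[26]=1 c[27]=1 c[28]=1 c[29]=0 c[30]=0 c[31]=0
Data = 11110110110111111011111000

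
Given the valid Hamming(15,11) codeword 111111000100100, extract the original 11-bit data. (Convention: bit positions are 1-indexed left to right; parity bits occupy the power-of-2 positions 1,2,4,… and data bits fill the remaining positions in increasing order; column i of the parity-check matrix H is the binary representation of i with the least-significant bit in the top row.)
Parity bits occupy power-of-2 positions; data bits are at positions {3,5,6,7,9,10,11,12,13,14,15} (1-indexed).
Extract: c[3]=1 c[5]=1 c[6]=1 c[7]=0 c[9]=0 c[10]=1 c[11]=0 c[12]=0 c[13]=1 c[14]=0 c[15]=0
Data = 11100100100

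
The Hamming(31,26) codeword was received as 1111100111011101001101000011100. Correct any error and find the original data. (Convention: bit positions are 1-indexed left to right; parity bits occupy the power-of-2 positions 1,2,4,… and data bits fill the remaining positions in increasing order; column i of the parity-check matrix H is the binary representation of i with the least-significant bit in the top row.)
Syndrome s = H · r^T (mod 2), r = 1111100111011101001101000011100:
  s[0] = (1010101010101010101010101010101)·(1111100111011101001101000011100) mod 2 = 1+0+1+0+1+0+0+0+1+0+0+0+1+0+0+0+0+0+1+0+0+0+0+0+0+0+1+0+1+0+0 mod 2 = 0
  s[1] = (0110011001100110011001100110011)·(1111100111011101001101000011100) mod 2 = 0+1+1+0+0+0+0+0+0+1+0+0+0+1+0+0+0+0+1+0+0+1+0+0+0+0+1+0+0+0+0 mod 2 = 1
  s[2] = (0001111000011110000111100001111)·(1111100111011101001101000011100) mod 2 = 0+0+0+1+1+0+0+0+0+0+0+1+1+1+0+0+0+0+0+1+0+1+0+0+0+0+0+1+1+0+0 mod 2 = 1
  s[3] = (0000000111111110000000011111111)·(1111100111011101001101000011100) mod 2 = 0+0+0+0+0+0+0+1+1+1+0+1+1+1+0+0+0+0+0+0+0+0+0+0+0+0+1+1+1+0+0 mod 2 = 1
  s[4] = (0000000000000001111111111111111)·(1111100111011101001101000011100) mod 2 = 0+0+0+0+0+0+0+0+0+0+0+0+0+0+0+1+0+0+1+1+0+1+0+0+0+0+1+1+1+0+0 mod 2 = 1
Syndrome = 01111
Column 30 of H equals this syndrome → error at bit 30 (1-indexed).
Flip bit 30: 1111100111011101001101000011100 → 1111100111011101001101000011110
Extract data bits at positions {3,5,6,7,9,10,11,12,13,14,15,17,18,19,20,21,22,23,24,25,26,27,28,29,30,31}: 11001101110001101000011110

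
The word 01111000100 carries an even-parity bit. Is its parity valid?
Sum of all bits: 0+1+1+1+1+0+0+0+1+0+0 = 5; 5 mod 2 = 1. Result is 1 → parity error detected.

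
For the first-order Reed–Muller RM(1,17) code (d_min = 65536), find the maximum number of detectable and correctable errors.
Detection only: up to d_min − 1 = 65535 errors.
Correction: up to ⌊(d_min − 1)/2⌋ = ⌊65535/2⌋ = 32767 errors.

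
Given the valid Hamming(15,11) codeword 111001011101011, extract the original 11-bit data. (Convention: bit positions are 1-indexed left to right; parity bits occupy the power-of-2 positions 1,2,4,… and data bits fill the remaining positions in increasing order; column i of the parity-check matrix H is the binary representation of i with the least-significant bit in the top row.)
Parity bits occupy power-of-2 positions; data bits are at positions {3,5,6,7,9,10,11,12,13,14,15} (1-indexed).
Extract: c[3]=1 c[5]=0 c[6]=1 c[7]=0 c[9]=1 c[10]=1 c[11]=0 c[12]=1 c[13]=0 c[14]=1 c[15]=1
Data = 10101101011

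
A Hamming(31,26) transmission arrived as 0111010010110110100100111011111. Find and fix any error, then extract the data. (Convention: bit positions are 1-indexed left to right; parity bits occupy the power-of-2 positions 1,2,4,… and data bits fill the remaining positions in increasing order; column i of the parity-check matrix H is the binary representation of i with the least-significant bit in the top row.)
Syndrome s = H · r^T (mod 2), r = 0111010010110110100100111011111:
  s[0] = (1010101010101010101010101010101)·(0111010010110110100100111011111) mod 2 = 0+0+1+0+0+0+0+0+1+0+1+0+0+0+1+0+1+0+0+0+0+0+1+0+1+0+1+0+1+0+1 mod 2 = 0
  s[1] = (0110011001100110011001100110011)·(0111010010110110100100111011111) mod 2 = 0+1+1+0+0+1+0+0+0+0+1+0+0+1+1+0+0+0+0+0+0+0+1+0+0+0+1+0+0+1+1 mod 2 = 0
  s[2] = (0001111000011110000111100001111)·(0111010010110110100100111011111) mod 2 = 0+0+0+1+0+1+0+0+0+0+0+1+0+1+1+0+0+0+0+1+0+0+1+0+0+0+0+1+1+1+1 mod 2 = 1
  s[3] = (0000000111111110000000011111111)·(0111010010110110100100111011111) mod 2 = 0+0+0+0+0+0+0+0+1+0+1+1+0+1+1+0+0+0+0+0+0+0+0+1+1+0+1+1+1+1+1 mod 2 = 0
  s[4] = (0000000000000001111111111111111)·(0111010010110110100100111011111) mod 2 = 0+0+0+0+0+0+0+0+0+0+0+0+0+0+0+0+1+0+0+1+0+0+1+1+1+0+1+1+1+1+1 mod 2 = 0
Syndrome = 00100
Column 4 of H equals this syndrome → error at bit 4 (1-indexed).
Flip bit 4: 0111010010110110100100111011111 → 0110010010110110100100111011111
Extract data bits at positions {3,5,6,7,9,10,11,12,13,14,15,17,18,19,20,21,22,23,24,25,26,27,28,29,30,31}: 10101011011100100111011111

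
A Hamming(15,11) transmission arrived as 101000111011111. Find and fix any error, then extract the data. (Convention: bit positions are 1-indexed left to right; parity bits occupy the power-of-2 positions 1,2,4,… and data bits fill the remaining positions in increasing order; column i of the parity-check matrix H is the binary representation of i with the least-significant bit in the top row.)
Syndrome s = H · r^T (mod 2), r = 101000111011111:
  s[0] = (101010101010101)·(101000111011111) mod 2 = 1+0+1+0+0+0+1+0+1+0+1+0+1+0+1 mod 2 = 1
  s[1] = (011001100110011)·(101000111011111) mod 2 = 0+0+1+0+0+0+1+0+0+0+1+0+0+1+1 mod 2 = 1
  s[2] = (000111100001111)·(101000111011111) mod 2 = 0+0+0+0+0+0+1+0+0+0+0+1+1+1+1 mod 2 = 1
  s[3] = (000000011111111)·(101000111011111) mod 2 = 0+0+0+0+0+0+0+1+1+0+1+1+1+1+1 mod 2 = 1
Syndrome = 1111
Column 15 of H equals this syndrome → error at bit 15 (1-indexed).
Flip bit 15: 101000111011111 → 101000111011110
Extract data bits at positions {3,5,6,7,9,10,11,12,13,14,15}: 10011011110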